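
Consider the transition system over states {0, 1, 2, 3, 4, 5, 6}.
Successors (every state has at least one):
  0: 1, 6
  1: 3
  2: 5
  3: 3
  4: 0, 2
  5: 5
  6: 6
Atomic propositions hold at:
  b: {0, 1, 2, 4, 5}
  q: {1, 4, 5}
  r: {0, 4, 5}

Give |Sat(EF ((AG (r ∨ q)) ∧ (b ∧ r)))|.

3

Sat(r ∨ q) = {0, 1, 4, 5}
AG (r ∨ q): greatest fixpoint, start Z0 = {0, 1, 4, 5}, keep only states in Sat with every successor in Z. Z1 = {5}; fixed.
Sat(AG (r ∨ q)) = {5}
Sat(b ∧ r) = {0, 4, 5}
Sat((AG (r ∨ q)) ∧ (b ∧ r)) = {5}
EF ((AG (r ∨ q)) ∧ (b ∧ r)): least fixpoint, start Z0 = {5}, add states with some successor in Z. Z1 = {2, 5}; Z2 = {2, 4, 5}; fixed.
Sat(EF ((AG (r ∨ q)) ∧ (b ∧ r))) = {2, 4, 5}
|Sat(EF ((AG (r ∨ q)) ∧ (b ∧ r)))| = |{2, 4, 5}| = 3.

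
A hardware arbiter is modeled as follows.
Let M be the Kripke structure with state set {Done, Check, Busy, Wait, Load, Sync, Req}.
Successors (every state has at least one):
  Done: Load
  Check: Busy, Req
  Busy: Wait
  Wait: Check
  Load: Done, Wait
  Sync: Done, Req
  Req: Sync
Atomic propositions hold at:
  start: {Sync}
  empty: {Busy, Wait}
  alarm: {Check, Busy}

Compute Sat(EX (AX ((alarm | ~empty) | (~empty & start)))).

Sat(~empty) = {Done, Check, Load, Sync, Req}
Sat(alarm | ~empty) = {Done, Check, Busy, Load, Sync, Req}
Sat(~empty & start) = {Sync}
Sat((alarm | ~empty) | (~empty & start)) = {Done, Check, Busy, Load, Sync, Req}
Sat(AX ((alarm | ~empty) | (~empty & start))) = {s : every successor in {Done, Check, Busy, Load, Sync, Req}} = {Done, Check, Wait, Sync, Req}
Sat(EX (AX ((alarm | ~empty) | (~empty & start)))) = {s : some successor in {Done, Check, Wait, Sync, Req}} = {Check, Busy, Wait, Load, Sync, Req}

{Check, Busy, Wait, Load, Sync, Req}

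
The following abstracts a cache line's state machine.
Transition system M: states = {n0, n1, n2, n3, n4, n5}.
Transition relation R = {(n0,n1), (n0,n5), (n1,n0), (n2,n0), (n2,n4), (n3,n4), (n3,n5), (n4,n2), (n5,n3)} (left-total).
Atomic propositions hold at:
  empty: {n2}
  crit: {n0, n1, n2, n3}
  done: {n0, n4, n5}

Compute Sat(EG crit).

EG crit: greatest fixpoint, start Z0 = {n0, n1, n2, n3}, keep only states in Sat with some successor in Z. Z1 = {n0, n1, n2}; fixed.
Sat(EG crit) = {n0, n1, n2}

{n0, n1, n2}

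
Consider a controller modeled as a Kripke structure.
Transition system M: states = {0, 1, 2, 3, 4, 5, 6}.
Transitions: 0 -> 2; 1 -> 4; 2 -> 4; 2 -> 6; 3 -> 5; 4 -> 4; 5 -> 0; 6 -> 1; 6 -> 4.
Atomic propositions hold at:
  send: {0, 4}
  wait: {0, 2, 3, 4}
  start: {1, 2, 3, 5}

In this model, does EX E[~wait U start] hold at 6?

Yes

Sat(~wait) = {1, 5, 6}
E[~wait U start]: least fixpoint, start Z0 = Sat(start) = {1, 2, 3, 5}, add states in Sat(~wait) with some successor in Z. Z1 = {1, 2, 3, 5, 6}; fixed.
Sat(E[~wait U start]) = {1, 2, 3, 5, 6}
Sat(EX E[~wait U start]) = {s : some successor in {1, 2, 3, 5, 6}} = {0, 2, 3, 6}
6 ∈ Sat(EX E[~wait U start]) = {0, 2, 3, 6}, so the formula holds at 6.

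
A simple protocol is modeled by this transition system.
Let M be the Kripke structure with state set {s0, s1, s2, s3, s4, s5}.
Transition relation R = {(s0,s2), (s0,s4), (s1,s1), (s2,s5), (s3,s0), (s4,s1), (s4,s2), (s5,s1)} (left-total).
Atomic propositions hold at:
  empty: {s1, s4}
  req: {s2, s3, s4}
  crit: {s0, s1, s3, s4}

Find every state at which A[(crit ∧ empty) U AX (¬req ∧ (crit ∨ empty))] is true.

Sat(crit ∧ empty) = {s1, s4}
Sat(¬req) = {s0, s1, s5}
Sat(crit ∨ empty) = {s0, s1, s3, s4}
Sat(¬req ∧ (crit ∨ empty)) = {s0, s1}
Sat(AX (¬req ∧ (crit ∨ empty))) = {s : every successor in {s0, s1}} = {s1, s3, s5}
A[(crit ∧ empty) U AX (¬req ∧ (crit ∨ empty))]: least fixpoint, start Z0 = Sat(AX (¬req ∧ (crit ∨ empty))) = {s1, s3, s5}, add states in Sat(crit ∧ empty) with every successor in Z. Already a fixed point.
Sat(A[(crit ∧ empty) U AX (¬req ∧ (crit ∨ empty))]) = {s1, s3, s5}

{s1, s3, s5}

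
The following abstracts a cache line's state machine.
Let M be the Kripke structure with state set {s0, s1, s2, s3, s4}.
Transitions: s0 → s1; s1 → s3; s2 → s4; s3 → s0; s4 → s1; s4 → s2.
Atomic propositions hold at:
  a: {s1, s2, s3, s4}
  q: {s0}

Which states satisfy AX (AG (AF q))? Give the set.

{s0, s1, s3}

AF q: least fixpoint, start Z0 = {s0}, add states with every successor in Z. Z1 = {s0, s3}; Z2 = {s0, s1, s3}; fixed.
Sat(AF q) = {s0, s1, s3}
AG (AF q): greatest fixpoint, start Z0 = {s0, s1, s3}, keep only states in Sat with every successor in Z. Already a fixed point.
Sat(AG (AF q)) = {s0, s1, s3}
Sat(AX (AG (AF q))) = {s : every successor in {s0, s1, s3}} = {s0, s1, s3}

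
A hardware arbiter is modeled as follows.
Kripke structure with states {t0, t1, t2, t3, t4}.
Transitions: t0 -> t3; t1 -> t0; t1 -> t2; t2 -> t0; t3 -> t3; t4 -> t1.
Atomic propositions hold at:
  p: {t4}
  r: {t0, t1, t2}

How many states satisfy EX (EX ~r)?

4

Sat(~r) = {t3, t4}
Sat(EX ~r) = {s : some successor in {t3, t4}} = {t0, t3}
Sat(EX (EX ~r)) = {s : some successor in {t0, t3}} = {t0, t1, t2, t3}
|Sat(EX (EX ~r))| = |{t0, t1, t2, t3}| = 4.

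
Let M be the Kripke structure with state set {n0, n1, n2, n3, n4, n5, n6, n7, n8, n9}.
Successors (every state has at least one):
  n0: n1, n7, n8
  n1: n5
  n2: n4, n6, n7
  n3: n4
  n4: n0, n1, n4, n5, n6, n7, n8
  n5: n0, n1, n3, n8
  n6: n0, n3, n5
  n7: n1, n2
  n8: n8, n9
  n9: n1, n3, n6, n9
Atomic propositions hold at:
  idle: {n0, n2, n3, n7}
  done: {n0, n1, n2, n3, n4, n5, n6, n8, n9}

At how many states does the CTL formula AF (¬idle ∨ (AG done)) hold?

Sat(¬idle) = {n1, n4, n5, n6, n8, n9}
AG done: greatest fixpoint, start Z0 = {n0, n1, n2, n3, n4, n5, n6, n8, n9}, keep only states in Sat with every successor in Z. Z1 = {n1, n3, n5, n6, n8, n9}; Z2 = {n1, n8, n9}; Z3 = {n8}; Z4 = ∅; fixed.
Sat(AG done) = ∅
Sat(¬idle ∨ (AG done)) = {n1, n4, n5, n6, n8, n9}
AF (¬idle ∨ (AG done)): least fixpoint, start Z0 = {n1, n4, n5, n6, n8, n9}, add states with every successor in Z. Z1 = {n1, n3, n4, n5, n6, n8, n9}; fixed.
Sat(AF (¬idle ∨ (AG done))) = {n1, n3, n4, n5, n6, n8, n9}
|Sat(AF (¬idle ∨ (AG done)))| = |{n1, n3, n4, n5, n6, n8, n9}| = 7.

7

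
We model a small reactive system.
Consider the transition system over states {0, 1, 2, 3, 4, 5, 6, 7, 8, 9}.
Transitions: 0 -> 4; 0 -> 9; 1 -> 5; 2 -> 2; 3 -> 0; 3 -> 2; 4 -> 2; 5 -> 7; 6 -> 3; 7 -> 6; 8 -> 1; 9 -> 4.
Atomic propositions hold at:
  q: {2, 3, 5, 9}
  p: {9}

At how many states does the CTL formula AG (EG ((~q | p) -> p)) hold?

1

Sat(~q) = {0, 1, 4, 6, 7, 8}
Sat(~q | p) = {0, 1, 4, 6, 7, 8, 9}
Sat((~q | p) -> p) = {2, 3, 5, 9}
EG ((~q | p) -> p): greatest fixpoint, start Z0 = {2, 3, 5, 9}, keep only states in Sat with some successor in Z. Z1 = {2, 3}; fixed.
Sat(EG ((~q | p) -> p)) = {2, 3}
AG (EG ((~q | p) -> p)): greatest fixpoint, start Z0 = {2, 3}, keep only states in Sat with every successor in Z. Z1 = {2}; fixed.
Sat(AG (EG ((~q | p) -> p))) = {2}
|Sat(AG (EG ((~q | p) -> p)))| = |{2}| = 1.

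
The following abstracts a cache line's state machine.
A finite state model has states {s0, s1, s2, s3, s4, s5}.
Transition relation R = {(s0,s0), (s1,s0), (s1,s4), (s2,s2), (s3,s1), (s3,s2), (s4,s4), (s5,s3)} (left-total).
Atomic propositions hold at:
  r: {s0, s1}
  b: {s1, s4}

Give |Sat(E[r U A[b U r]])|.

2

A[b U r]: least fixpoint, start Z0 = Sat(r) = {s0, s1}, add states in Sat(b) with every successor in Z. Already a fixed point.
Sat(A[b U r]) = {s0, s1}
E[r U A[b U r]]: least fixpoint, start Z0 = Sat(A[b U r]) = {s0, s1}, add states in Sat(r) with some successor in Z. Already a fixed point.
Sat(E[r U A[b U r]]) = {s0, s1}
|Sat(E[r U A[b U r]])| = |{s0, s1}| = 2.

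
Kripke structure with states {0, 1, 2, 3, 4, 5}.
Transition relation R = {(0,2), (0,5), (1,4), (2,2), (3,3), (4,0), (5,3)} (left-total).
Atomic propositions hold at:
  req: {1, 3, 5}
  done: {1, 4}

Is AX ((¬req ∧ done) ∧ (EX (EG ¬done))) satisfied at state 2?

No

Sat(¬req) = {0, 2, 4}
Sat(¬req ∧ done) = {4}
Sat(¬done) = {0, 2, 3, 5}
EG ¬done: greatest fixpoint, start Z0 = {0, 2, 3, 5}, keep only states in Sat with some successor in Z. Already a fixed point.
Sat(EG ¬done) = {0, 2, 3, 5}
Sat(EX (EG ¬done)) = {s : some successor in {0, 2, 3, 5}} = {0, 2, 3, 4, 5}
Sat((¬req ∧ done) ∧ (EX (EG ¬done))) = {4}
Sat(AX ((¬req ∧ done) ∧ (EX (EG ¬done)))) = {s : every successor in {4}} = {1}
2 ∉ Sat(AX ((¬req ∧ done) ∧ (EX (EG ¬done)))) = {1}, so the formula does not hold at 2.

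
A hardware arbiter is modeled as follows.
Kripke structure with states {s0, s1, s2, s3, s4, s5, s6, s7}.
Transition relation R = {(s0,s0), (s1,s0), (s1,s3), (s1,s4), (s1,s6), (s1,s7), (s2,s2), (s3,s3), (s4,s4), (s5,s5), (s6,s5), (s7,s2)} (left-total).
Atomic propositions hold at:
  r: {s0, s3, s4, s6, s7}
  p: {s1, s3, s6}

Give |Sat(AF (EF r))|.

6

EF r: least fixpoint, start Z0 = {s0, s3, s4, s6, s7}, add states with some successor in Z. Z1 = {s0, s1, s3, s4, s6, s7}; fixed.
Sat(EF r) = {s0, s1, s3, s4, s6, s7}
AF (EF r): least fixpoint, start Z0 = {s0, s1, s3, s4, s6, s7}, add states with every successor in Z. Already a fixed point.
Sat(AF (EF r)) = {s0, s1, s3, s4, s6, s7}
|Sat(AF (EF r))| = |{s0, s1, s3, s4, s6, s7}| = 6.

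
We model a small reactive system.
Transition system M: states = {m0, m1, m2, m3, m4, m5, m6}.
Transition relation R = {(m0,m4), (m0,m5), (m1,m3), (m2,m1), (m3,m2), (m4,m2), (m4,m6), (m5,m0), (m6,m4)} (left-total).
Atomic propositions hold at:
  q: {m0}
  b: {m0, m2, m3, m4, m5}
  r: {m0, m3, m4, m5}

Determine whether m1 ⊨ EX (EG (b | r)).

Sat(b | r) = {m0, m2, m3, m4, m5}
EG (b | r): greatest fixpoint, start Z0 = {m0, m2, m3, m4, m5}, keep only states in Sat with some successor in Z. Z1 = {m0, m3, m4, m5}; Z2 = {m0, m5}; fixed.
Sat(EG (b | r)) = {m0, m5}
Sat(EX (EG (b | r))) = {s : some successor in {m0, m5}} = {m0, m5}
m1 ∉ Sat(EX (EG (b | r))) = {m0, m5}, so the formula does not hold at m1.

No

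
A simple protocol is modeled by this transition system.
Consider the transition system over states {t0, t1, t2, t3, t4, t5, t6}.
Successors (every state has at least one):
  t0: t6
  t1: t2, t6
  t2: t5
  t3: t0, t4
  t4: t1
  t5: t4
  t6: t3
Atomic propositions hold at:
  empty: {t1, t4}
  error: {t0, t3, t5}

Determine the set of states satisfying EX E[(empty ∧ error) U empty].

{t3, t4, t5}

Sat(empty ∧ error) = ∅
E[(empty ∧ error) U empty]: least fixpoint, start Z0 = Sat(empty) = {t1, t4}, add states in Sat(empty ∧ error) with some successor in Z. Already a fixed point.
Sat(E[(empty ∧ error) U empty]) = {t1, t4}
Sat(EX E[(empty ∧ error) U empty]) = {s : some successor in {t1, t4}} = {t3, t4, t5}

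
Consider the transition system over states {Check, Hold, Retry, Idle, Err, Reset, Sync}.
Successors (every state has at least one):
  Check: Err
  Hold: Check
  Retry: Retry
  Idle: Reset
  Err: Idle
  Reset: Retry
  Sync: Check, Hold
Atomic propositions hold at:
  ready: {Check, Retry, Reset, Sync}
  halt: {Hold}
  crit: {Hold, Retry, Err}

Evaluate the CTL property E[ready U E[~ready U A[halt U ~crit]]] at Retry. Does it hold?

Sat(~ready) = {Hold, Idle, Err}
Sat(~crit) = {Check, Idle, Reset, Sync}
A[halt U ~crit]: least fixpoint, start Z0 = Sat(~crit) = {Check, Idle, Reset, Sync}, add states in Sat(halt) with every successor in Z. Z1 = {Check, Hold, Idle, Reset, Sync}; fixed.
Sat(A[halt U ~crit]) = {Check, Hold, Idle, Reset, Sync}
E[~ready U A[halt U ~crit]]: least fixpoint, start Z0 = Sat(A[halt U ~crit]) = {Check, Hold, Idle, Reset, Sync}, add states in Sat(~ready) with some successor in Z. Z1 = {Check, Hold, Idle, Err, Reset, Sync}; fixed.
Sat(E[~ready U A[halt U ~crit]]) = {Check, Hold, Idle, Err, Reset, Sync}
E[ready U E[~ready U A[halt U ~crit]]]: least fixpoint, start Z0 = Sat(E[~ready U A[halt U ~crit]]) = {Check, Hold, Idle, Err, Reset, Sync}, add states in Sat(ready) with some successor in Z. Already a fixed point.
Sat(E[ready U E[~ready U A[halt U ~crit]]]) = {Check, Hold, Idle, Err, Reset, Sync}
Retry ∉ Sat(E[ready U E[~ready U A[halt U ~crit]]]) = {Check, Hold, Idle, Err, Reset, Sync}, so the formula does not hold at Retry.

No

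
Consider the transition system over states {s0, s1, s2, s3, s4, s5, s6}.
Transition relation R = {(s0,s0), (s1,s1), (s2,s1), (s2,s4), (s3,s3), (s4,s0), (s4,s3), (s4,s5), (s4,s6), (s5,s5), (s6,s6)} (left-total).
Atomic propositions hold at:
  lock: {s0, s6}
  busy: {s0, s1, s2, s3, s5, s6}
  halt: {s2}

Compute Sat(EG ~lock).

{s1, s2, s3, s4, s5}

Sat(~lock) = {s1, s2, s3, s4, s5}
EG ~lock: greatest fixpoint, start Z0 = {s1, s2, s3, s4, s5}, keep only states in Sat with some successor in Z. Already a fixed point.
Sat(EG ~lock) = {s1, s2, s3, s4, s5}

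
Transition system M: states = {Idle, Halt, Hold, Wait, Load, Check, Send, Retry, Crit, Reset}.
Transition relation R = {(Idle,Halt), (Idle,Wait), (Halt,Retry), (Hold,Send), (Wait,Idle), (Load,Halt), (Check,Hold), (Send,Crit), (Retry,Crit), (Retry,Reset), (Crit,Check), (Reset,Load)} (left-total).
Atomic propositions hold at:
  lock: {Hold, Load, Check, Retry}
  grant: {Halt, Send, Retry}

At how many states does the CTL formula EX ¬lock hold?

Sat(¬lock) = {Idle, Halt, Wait, Send, Crit, Reset}
Sat(EX ¬lock) = {s : some successor in {Idle, Halt, Wait, Send, Crit, Reset}} = {Idle, Hold, Wait, Load, Send, Retry}
|Sat(EX ¬lock)| = |{Idle, Hold, Wait, Load, Send, Retry}| = 6.

6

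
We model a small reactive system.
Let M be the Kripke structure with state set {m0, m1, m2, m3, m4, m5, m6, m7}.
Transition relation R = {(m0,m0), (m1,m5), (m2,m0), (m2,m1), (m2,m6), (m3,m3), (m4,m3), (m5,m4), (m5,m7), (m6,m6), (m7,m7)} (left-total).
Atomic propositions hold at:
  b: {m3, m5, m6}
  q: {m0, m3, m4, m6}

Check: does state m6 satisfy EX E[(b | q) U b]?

Sat(b | q) = {m0, m3, m4, m5, m6}
E[(b | q) U b]: least fixpoint, start Z0 = Sat(b) = {m3, m5, m6}, add states in Sat(b | q) with some successor in Z. Z1 = {m3, m4, m5, m6}; fixed.
Sat(E[(b | q) U b]) = {m3, m4, m5, m6}
Sat(EX E[(b | q) U b]) = {s : some successor in {m3, m4, m5, m6}} = {m1, m2, m3, m4, m5, m6}
m6 ∈ Sat(EX E[(b | q) U b]) = {m1, m2, m3, m4, m5, m6}, so the formula holds at m6.

Yes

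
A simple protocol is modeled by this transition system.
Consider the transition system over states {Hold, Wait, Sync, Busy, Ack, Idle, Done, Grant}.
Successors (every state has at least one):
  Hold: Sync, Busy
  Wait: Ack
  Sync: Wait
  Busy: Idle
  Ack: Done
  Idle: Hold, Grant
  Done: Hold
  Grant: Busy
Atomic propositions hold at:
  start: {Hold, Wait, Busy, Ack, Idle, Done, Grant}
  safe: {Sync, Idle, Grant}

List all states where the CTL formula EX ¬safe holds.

Sat(¬safe) = {Hold, Wait, Busy, Ack, Done}
Sat(EX ¬safe) = {s : some successor in {Hold, Wait, Busy, Ack, Done}} = {Hold, Wait, Sync, Ack, Idle, Done, Grant}

{Hold, Wait, Sync, Ack, Idle, Done, Grant}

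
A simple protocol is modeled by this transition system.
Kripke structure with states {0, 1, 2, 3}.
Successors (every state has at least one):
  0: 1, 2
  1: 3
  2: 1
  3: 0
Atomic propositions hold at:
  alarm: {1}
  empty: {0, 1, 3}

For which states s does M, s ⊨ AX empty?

Sat(AX empty) = {s : every successor in {0, 1, 3}} = {1, 2, 3}

{1, 2, 3}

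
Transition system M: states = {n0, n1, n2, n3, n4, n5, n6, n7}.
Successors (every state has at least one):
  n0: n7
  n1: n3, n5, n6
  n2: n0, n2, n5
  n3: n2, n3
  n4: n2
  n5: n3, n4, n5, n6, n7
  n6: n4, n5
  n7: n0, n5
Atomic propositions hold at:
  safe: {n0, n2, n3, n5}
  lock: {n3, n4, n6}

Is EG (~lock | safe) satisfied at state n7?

Yes

Sat(~lock) = {n0, n1, n2, n5, n7}
Sat(~lock | safe) = {n0, n1, n2, n3, n5, n7}
EG (~lock | safe): greatest fixpoint, start Z0 = {n0, n1, n2, n3, n5, n7}, keep only states in Sat with some successor in Z. Already a fixed point.
Sat(EG (~lock | safe)) = {n0, n1, n2, n3, n5, n7}
n7 ∈ Sat(EG (~lock | safe)) = {n0, n1, n2, n3, n5, n7}, so the formula holds at n7.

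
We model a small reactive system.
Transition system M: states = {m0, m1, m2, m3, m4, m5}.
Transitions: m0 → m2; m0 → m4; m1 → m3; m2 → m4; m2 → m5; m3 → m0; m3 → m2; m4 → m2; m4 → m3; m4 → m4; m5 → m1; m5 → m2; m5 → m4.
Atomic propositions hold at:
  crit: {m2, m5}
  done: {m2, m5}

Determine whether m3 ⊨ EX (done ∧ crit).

Sat(done ∧ crit) = {m2, m5}
Sat(EX (done ∧ crit)) = {s : some successor in {m2, m5}} = {m0, m2, m3, m4, m5}
m3 ∈ Sat(EX (done ∧ crit)) = {m0, m2, m3, m4, m5}, so the formula holds at m3.

Yes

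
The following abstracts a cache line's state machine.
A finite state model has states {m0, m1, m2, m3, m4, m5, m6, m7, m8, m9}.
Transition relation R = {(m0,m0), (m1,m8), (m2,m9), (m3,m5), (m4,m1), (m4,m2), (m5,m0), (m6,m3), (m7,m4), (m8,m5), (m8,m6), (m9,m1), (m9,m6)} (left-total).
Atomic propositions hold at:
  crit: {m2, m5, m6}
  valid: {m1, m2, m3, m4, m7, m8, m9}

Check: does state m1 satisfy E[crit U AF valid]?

Yes

AF valid: least fixpoint, start Z0 = {m1, m2, m3, m4, m7, m8, m9}, add states with every successor in Z. Z1 = {m1, m2, m3, m4, m6, m7, m8, m9}; fixed.
Sat(AF valid) = {m1, m2, m3, m4, m6, m7, m8, m9}
E[crit U AF valid]: least fixpoint, start Z0 = Sat(AF valid) = {m1, m2, m3, m4, m6, m7, m8, m9}, add states in Sat(crit) with some successor in Z. Already a fixed point.
Sat(E[crit U AF valid]) = {m1, m2, m3, m4, m6, m7, m8, m9}
m1 ∈ Sat(E[crit U AF valid]) = {m1, m2, m3, m4, m6, m7, m8, m9}, so the formula holds at m1.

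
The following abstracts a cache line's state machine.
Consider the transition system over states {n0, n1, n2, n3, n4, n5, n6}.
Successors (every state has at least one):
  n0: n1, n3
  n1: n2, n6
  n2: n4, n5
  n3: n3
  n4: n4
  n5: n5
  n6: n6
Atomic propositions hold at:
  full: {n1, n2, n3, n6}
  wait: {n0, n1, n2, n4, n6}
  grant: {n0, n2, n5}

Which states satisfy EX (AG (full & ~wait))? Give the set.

Sat(~wait) = {n3, n5}
Sat(full & ~wait) = {n3}
AG (full & ~wait): greatest fixpoint, start Z0 = {n3}, keep only states in Sat with every successor in Z. Already a fixed point.
Sat(AG (full & ~wait)) = {n3}
Sat(EX (AG (full & ~wait))) = {s : some successor in {n3}} = {n0, n3}

{n0, n3}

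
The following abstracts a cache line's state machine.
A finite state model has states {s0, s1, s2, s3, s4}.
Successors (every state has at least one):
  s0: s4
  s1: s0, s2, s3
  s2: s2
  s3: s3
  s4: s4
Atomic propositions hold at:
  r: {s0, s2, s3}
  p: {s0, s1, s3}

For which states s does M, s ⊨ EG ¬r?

{s4}

Sat(¬r) = {s1, s4}
EG ¬r: greatest fixpoint, start Z0 = {s1, s4}, keep only states in Sat with some successor in Z. Z1 = {s4}; fixed.
Sat(EG ¬r) = {s4}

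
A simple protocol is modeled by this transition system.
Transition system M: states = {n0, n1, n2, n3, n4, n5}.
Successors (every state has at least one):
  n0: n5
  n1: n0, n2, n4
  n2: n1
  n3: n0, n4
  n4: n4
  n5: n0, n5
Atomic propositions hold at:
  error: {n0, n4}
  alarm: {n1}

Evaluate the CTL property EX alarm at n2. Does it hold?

Sat(EX alarm) = {s : some successor in {n1}} = {n2}
n2 ∈ Sat(EX alarm) = {n2}, so the formula holds at n2.

Yes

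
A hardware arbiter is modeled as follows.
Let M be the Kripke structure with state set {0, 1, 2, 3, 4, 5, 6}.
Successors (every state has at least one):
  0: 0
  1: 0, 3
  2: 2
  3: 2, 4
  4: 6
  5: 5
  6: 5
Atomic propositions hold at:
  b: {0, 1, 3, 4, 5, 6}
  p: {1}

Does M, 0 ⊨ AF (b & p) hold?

No

Sat(b & p) = {1}
AF (b & p): least fixpoint, start Z0 = {1}, add states with every successor in Z. Already a fixed point.
Sat(AF (b & p)) = {1}
0 ∉ Sat(AF (b & p)) = {1}, so the formula does not hold at 0.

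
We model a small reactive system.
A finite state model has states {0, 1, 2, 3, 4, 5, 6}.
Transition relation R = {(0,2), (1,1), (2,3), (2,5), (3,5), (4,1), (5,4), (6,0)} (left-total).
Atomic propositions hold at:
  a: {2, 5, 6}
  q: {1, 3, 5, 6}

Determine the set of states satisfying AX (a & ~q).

Sat(~q) = {0, 2, 4}
Sat(a & ~q) = {2}
Sat(AX (a & ~q)) = {s : every successor in {2}} = {0}

{0}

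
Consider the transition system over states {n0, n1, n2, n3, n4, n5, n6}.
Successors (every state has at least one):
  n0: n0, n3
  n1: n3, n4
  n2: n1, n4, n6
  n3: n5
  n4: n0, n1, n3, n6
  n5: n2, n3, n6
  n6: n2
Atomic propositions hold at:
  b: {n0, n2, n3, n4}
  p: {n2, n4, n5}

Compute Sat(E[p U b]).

{n0, n2, n3, n4, n5}

E[p U b]: least fixpoint, start Z0 = Sat(b) = {n0, n2, n3, n4}, add states in Sat(p) with some successor in Z. Z1 = {n0, n2, n3, n4, n5}; fixed.
Sat(E[p U b]) = {n0, n2, n3, n4, n5}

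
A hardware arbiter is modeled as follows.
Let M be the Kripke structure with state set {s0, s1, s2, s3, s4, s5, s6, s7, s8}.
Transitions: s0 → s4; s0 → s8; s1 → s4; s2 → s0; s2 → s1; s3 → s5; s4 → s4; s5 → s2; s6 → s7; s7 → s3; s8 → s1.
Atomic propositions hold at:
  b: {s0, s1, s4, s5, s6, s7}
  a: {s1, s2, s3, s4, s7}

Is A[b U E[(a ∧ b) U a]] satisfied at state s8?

Sat(a ∧ b) = {s1, s4, s7}
E[(a ∧ b) U a]: least fixpoint, start Z0 = Sat(a) = {s1, s2, s3, s4, s7}, add states in Sat(a ∧ b) with some successor in Z. Already a fixed point.
Sat(E[(a ∧ b) U a]) = {s1, s2, s3, s4, s7}
A[b U E[(a ∧ b) U a]]: least fixpoint, start Z0 = Sat(E[(a ∧ b) U a]) = {s1, s2, s3, s4, s7}, add states in Sat(b) with every successor in Z. Z1 = {s1, s2, s3, s4, s5, s6, s7}; fixed.
Sat(A[b U E[(a ∧ b) U a]]) = {s1, s2, s3, s4, s5, s6, s7}
s8 ∉ Sat(A[b U E[(a ∧ b) U a]]) = {s1, s2, s3, s4, s5, s6, s7}, so the formula does not hold at s8.

No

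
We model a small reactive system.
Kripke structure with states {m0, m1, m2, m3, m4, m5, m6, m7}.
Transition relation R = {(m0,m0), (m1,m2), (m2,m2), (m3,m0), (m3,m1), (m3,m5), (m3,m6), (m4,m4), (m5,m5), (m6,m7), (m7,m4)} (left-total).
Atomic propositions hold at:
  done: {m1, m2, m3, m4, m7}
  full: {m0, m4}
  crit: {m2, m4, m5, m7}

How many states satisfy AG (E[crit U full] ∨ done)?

5

E[crit U full]: least fixpoint, start Z0 = Sat(full) = {m0, m4}, add states in Sat(crit) with some successor in Z. Z1 = {m0, m4, m7}; fixed.
Sat(E[crit U full]) = {m0, m4, m7}
Sat(E[crit U full] ∨ done) = {m0, m1, m2, m3, m4, m7}
AG (E[crit U full] ∨ done): greatest fixpoint, start Z0 = {m0, m1, m2, m3, m4, m7}, keep only states in Sat with every successor in Z. Z1 = {m0, m1, m2, m4, m7}; fixed.
Sat(AG (E[crit U full] ∨ done)) = {m0, m1, m2, m4, m7}
|Sat(AG (E[crit U full] ∨ done))| = |{m0, m1, m2, m4, m7}| = 5.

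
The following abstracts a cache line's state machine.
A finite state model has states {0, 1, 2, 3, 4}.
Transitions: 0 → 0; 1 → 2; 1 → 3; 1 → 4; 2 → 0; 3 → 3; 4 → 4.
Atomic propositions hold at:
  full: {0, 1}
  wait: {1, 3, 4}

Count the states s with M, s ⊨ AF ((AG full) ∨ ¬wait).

2

AG full: greatest fixpoint, start Z0 = {0, 1}, keep only states in Sat with every successor in Z. Z1 = {0}; fixed.
Sat(AG full) = {0}
Sat(¬wait) = {0, 2}
Sat((AG full) ∨ ¬wait) = {0, 2}
AF ((AG full) ∨ ¬wait): least fixpoint, start Z0 = {0, 2}, add states with every successor in Z. Already a fixed point.
Sat(AF ((AG full) ∨ ¬wait)) = {0, 2}
|Sat(AF ((AG full) ∨ ¬wait))| = |{0, 2}| = 2.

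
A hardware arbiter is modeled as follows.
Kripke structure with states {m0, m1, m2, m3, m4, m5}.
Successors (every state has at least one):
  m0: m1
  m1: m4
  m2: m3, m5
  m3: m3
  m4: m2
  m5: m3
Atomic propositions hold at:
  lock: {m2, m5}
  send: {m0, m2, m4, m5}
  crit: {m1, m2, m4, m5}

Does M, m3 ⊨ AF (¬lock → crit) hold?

Sat(¬lock) = {m0, m1, m3, m4}
Sat(¬lock → crit) = {m1, m2, m4, m5}
AF (¬lock → crit): least fixpoint, start Z0 = {m1, m2, m4, m5}, add states with every successor in Z. Z1 = {m0, m1, m2, m4, m5}; fixed.
Sat(AF (¬lock → crit)) = {m0, m1, m2, m4, m5}
m3 ∉ Sat(AF (¬lock → crit)) = {m0, m1, m2, m4, m5}, so the formula does not hold at m3.

No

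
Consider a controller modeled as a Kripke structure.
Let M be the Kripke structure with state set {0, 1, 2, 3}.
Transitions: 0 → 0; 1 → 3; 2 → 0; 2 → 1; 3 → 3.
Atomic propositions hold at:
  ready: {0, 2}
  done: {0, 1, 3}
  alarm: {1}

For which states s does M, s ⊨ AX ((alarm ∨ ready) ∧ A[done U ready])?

Sat(alarm ∨ ready) = {0, 1, 2}
A[done U ready]: least fixpoint, start Z0 = Sat(ready) = {0, 2}, add states in Sat(done) with every successor in Z. Already a fixed point.
Sat(A[done U ready]) = {0, 2}
Sat((alarm ∨ ready) ∧ A[done U ready]) = {0, 2}
Sat(AX ((alarm ∨ ready) ∧ A[done U ready])) = {s : every successor in {0, 2}} = {0}

{0}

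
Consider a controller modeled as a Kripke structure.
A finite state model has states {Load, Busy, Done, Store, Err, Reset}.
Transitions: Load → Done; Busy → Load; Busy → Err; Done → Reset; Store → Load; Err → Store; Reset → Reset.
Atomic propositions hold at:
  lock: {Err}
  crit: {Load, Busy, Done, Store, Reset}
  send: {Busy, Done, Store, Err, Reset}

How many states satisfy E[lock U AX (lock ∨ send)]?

4

Sat(lock ∨ send) = {Busy, Done, Store, Err, Reset}
Sat(AX (lock ∨ send)) = {s : every successor in {Busy, Done, Store, Err, Reset}} = {Load, Done, Err, Reset}
E[lock U AX (lock ∨ send)]: least fixpoint, start Z0 = Sat(AX (lock ∨ send)) = {Load, Done, Err, Reset}, add states in Sat(lock) with some successor in Z. Already a fixed point.
Sat(E[lock U AX (lock ∨ send)]) = {Load, Done, Err, Reset}
|Sat(E[lock U AX (lock ∨ send)])| = |{Load, Done, Err, Reset}| = 4.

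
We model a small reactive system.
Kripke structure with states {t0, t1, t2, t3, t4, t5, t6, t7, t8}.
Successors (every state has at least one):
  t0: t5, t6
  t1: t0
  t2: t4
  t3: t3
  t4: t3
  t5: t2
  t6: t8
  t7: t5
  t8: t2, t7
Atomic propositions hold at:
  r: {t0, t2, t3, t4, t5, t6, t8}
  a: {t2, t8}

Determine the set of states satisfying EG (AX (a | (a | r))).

{t0, t1, t2, t3, t4, t5, t7}

Sat(a | r) = {t0, t2, t3, t4, t5, t6, t8}
Sat(a | (a | r)) = {t0, t2, t3, t4, t5, t6, t8}
Sat(AX (a | (a | r))) = {s : every successor in {t0, t2, t3, t4, t5, t6, t8}} = {t0, t1, t2, t3, t4, t5, t6, t7}
EG (AX (a | (a | r))): greatest fixpoint, start Z0 = {t0, t1, t2, t3, t4, t5, t6, t7}, keep only states in Sat with some successor in Z. Z1 = {t0, t1, t2, t3, t4, t5, t7}; fixed.
Sat(EG (AX (a | (a | r)))) = {t0, t1, t2, t3, t4, t5, t7}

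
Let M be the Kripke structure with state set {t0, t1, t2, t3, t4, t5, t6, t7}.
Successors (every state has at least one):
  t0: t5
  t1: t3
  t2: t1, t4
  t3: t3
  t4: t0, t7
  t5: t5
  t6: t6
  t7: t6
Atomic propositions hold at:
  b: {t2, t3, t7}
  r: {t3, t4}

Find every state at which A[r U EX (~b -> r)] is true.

{t1, t2, t3, t4}

Sat(~b) = {t0, t1, t4, t5, t6}
Sat(~b -> r) = {t2, t3, t4, t7}
Sat(EX (~b -> r)) = {s : some successor in {t2, t3, t4, t7}} = {t1, t2, t3, t4}
A[r U EX (~b -> r)]: least fixpoint, start Z0 = Sat(EX (~b -> r)) = {t1, t2, t3, t4}, add states in Sat(r) with every successor in Z. Already a fixed point.
Sat(A[r U EX (~b -> r)]) = {t1, t2, t3, t4}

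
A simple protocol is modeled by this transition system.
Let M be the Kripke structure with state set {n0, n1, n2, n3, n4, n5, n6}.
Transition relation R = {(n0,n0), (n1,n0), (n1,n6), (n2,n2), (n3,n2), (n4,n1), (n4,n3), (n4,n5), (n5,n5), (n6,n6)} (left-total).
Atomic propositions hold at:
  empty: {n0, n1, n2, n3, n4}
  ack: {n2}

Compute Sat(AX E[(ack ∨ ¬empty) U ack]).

{n2, n3}

Sat(¬empty) = {n5, n6}
Sat(ack ∨ ¬empty) = {n2, n5, n6}
E[(ack ∨ ¬empty) U ack]: least fixpoint, start Z0 = Sat(ack) = {n2}, add states in Sat(ack ∨ ¬empty) with some successor in Z. Already a fixed point.
Sat(E[(ack ∨ ¬empty) U ack]) = {n2}
Sat(AX E[(ack ∨ ¬empty) U ack]) = {s : every successor in {n2}} = {n2, n3}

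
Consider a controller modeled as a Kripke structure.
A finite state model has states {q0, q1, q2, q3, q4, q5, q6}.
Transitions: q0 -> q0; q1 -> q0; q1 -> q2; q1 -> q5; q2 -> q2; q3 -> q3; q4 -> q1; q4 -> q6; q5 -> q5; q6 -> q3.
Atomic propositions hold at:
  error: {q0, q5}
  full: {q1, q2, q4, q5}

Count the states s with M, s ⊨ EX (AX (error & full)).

Sat(error & full) = {q5}
Sat(AX (error & full)) = {s : every successor in {q5}} = {q5}
Sat(EX (AX (error & full))) = {s : some successor in {q5}} = {q1, q5}
|Sat(EX (AX (error & full)))| = |{q1, q5}| = 2.

2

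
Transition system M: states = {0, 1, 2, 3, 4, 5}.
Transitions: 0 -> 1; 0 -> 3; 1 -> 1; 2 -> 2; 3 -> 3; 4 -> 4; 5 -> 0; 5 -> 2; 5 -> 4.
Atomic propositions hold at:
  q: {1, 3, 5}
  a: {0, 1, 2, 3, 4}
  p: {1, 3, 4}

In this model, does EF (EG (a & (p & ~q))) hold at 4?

Yes

Sat(~q) = {0, 2, 4}
Sat(p & ~q) = {4}
Sat(a & (p & ~q)) = {4}
EG (a & (p & ~q)): greatest fixpoint, start Z0 = {4}, keep only states in Sat with some successor in Z. Already a fixed point.
Sat(EG (a & (p & ~q))) = {4}
EF (EG (a & (p & ~q))): least fixpoint, start Z0 = {4}, add states with some successor in Z. Z1 = {4, 5}; fixed.
Sat(EF (EG (a & (p & ~q)))) = {4, 5}
4 ∈ Sat(EF (EG (a & (p & ~q)))) = {4, 5}, so the formula holds at 4.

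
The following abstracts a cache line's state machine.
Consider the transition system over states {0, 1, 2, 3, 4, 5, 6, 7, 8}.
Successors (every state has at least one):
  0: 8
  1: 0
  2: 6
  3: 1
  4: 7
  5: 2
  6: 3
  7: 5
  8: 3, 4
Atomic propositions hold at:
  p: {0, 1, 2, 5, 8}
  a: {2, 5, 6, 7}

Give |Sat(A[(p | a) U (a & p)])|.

3

Sat(p | a) = {0, 1, 2, 5, 6, 7, 8}
Sat(a & p) = {2, 5}
A[(p | a) U (a & p)]: least fixpoint, start Z0 = Sat((a & p)) = {2, 5}, add states in Sat(p | a) with every successor in Z. Z1 = {2, 5, 7}; fixed.
Sat(A[(p | a) U (a & p)]) = {2, 5, 7}
|Sat(A[(p | a) U (a & p)])| = |{2, 5, 7}| = 3.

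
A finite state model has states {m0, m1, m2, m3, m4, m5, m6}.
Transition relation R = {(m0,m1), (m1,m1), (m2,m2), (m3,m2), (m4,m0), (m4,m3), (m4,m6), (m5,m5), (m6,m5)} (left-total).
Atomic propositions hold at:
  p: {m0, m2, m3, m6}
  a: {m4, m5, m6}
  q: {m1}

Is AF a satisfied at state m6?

AF a: least fixpoint, start Z0 = {m4, m5, m6}, add states with every successor in Z. Already a fixed point.
Sat(AF a) = {m4, m5, m6}
m6 ∈ Sat(AF a) = {m4, m5, m6}, so the formula holds at m6.

Yes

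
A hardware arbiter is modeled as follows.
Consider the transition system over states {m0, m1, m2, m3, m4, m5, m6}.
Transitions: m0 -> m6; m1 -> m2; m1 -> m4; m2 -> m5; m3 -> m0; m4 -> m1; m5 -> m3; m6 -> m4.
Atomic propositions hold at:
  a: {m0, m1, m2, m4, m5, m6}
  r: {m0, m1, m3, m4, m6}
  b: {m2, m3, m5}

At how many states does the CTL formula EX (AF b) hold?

AF b: least fixpoint, start Z0 = {m2, m3, m5}, add states with every successor in Z. Already a fixed point.
Sat(AF b) = {m2, m3, m5}
Sat(EX (AF b)) = {s : some successor in {m2, m3, m5}} = {m1, m2, m5}
|Sat(EX (AF b))| = |{m1, m2, m5}| = 3.

3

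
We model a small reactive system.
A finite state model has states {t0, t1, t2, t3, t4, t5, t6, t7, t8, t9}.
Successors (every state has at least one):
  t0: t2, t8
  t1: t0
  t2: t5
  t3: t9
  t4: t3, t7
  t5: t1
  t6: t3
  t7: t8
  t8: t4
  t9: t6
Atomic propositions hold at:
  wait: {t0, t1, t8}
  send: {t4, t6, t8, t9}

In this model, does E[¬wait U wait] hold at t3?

Sat(¬wait) = {t2, t3, t4, t5, t6, t7, t9}
E[¬wait U wait]: least fixpoint, start Z0 = Sat(wait) = {t0, t1, t8}, add states in Sat(¬wait) with some successor in Z. Z1 = {t0, t1, t5, t7, t8}; Z2 = {t0, t1, t2, t4, t5, t7, t8}; fixed.
Sat(E[¬wait U wait]) = {t0, t1, t2, t4, t5, t7, t8}
t3 ∉ Sat(E[¬wait U wait]) = {t0, t1, t2, t4, t5, t7, t8}, so the formula does not hold at t3.

No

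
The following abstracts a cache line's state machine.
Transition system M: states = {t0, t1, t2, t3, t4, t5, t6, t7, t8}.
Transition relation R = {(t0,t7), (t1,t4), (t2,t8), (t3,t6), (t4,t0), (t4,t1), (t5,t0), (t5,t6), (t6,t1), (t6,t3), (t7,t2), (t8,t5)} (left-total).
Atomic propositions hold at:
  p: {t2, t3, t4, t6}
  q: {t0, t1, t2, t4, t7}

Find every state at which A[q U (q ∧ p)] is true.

{t0, t1, t2, t4, t7}

Sat(q ∧ p) = {t2, t4}
A[q U (q ∧ p)]: least fixpoint, start Z0 = Sat((q ∧ p)) = {t2, t4}, add states in Sat(q) with every successor in Z. Z1 = {t1, t2, t4, t7}; Z2 = {t0, t1, t2, t4, t7}; fixed.
Sat(A[q U (q ∧ p)]) = {t0, t1, t2, t4, t7}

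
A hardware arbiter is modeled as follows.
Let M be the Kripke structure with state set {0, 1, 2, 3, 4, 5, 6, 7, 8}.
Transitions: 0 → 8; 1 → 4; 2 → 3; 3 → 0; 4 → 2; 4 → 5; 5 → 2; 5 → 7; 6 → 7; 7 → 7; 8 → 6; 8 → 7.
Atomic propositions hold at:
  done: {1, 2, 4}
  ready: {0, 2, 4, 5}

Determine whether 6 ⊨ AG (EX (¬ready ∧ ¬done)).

Sat(¬ready) = {1, 3, 6, 7, 8}
Sat(¬done) = {0, 3, 5, 6, 7, 8}
Sat(¬ready ∧ ¬done) = {3, 6, 7, 8}
Sat(EX (¬ready ∧ ¬done)) = {s : some successor in {3, 6, 7, 8}} = {0, 2, 5, 6, 7, 8}
AG (EX (¬ready ∧ ¬done)): greatest fixpoint, start Z0 = {0, 2, 5, 6, 7, 8}, keep only states in Sat with every successor in Z. Z1 = {0, 5, 6, 7, 8}; Z2 = {0, 6, 7, 8}; fixed.
Sat(AG (EX (¬ready ∧ ¬done))) = {0, 6, 7, 8}
6 ∈ Sat(AG (EX (¬ready ∧ ¬done))) = {0, 6, 7, 8}, so the formula holds at 6.

Yes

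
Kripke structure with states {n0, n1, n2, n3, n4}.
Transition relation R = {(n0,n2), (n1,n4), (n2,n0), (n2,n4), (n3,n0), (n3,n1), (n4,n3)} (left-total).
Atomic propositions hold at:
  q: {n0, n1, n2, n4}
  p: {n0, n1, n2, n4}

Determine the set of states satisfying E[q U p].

E[q U p]: least fixpoint, start Z0 = Sat(p) = {n0, n1, n2, n4}, add states in Sat(q) with some successor in Z. Already a fixed point.
Sat(E[q U p]) = {n0, n1, n2, n4}

{n0, n1, n2, n4}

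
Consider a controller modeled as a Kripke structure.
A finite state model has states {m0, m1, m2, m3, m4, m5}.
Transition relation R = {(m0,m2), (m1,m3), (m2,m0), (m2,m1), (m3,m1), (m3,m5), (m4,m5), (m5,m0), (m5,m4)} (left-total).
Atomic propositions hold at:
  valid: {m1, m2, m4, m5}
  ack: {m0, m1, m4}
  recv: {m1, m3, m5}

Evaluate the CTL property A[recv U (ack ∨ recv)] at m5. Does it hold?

Yes

Sat(ack ∨ recv) = {m0, m1, m3, m4, m5}
A[recv U (ack ∨ recv)]: least fixpoint, start Z0 = Sat((ack ∨ recv)) = {m0, m1, m3, m4, m5}, add states in Sat(recv) with every successor in Z. Already a fixed point.
Sat(A[recv U (ack ∨ recv)]) = {m0, m1, m3, m4, m5}
m5 ∈ Sat(A[recv U (ack ∨ recv)]) = {m0, m1, m3, m4, m5}, so the formula holds at m5.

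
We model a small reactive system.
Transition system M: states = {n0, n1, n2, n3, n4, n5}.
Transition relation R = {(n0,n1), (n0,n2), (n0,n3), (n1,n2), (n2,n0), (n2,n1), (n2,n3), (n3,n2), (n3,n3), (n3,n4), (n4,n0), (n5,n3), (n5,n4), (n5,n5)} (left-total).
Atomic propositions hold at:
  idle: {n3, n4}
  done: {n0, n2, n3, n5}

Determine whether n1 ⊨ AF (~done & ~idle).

Yes

Sat(~done) = {n1, n4}
Sat(~idle) = {n0, n1, n2, n5}
Sat(~done & ~idle) = {n1}
AF (~done & ~idle): least fixpoint, start Z0 = {n1}, add states with every successor in Z. Already a fixed point.
Sat(AF (~done & ~idle)) = {n1}
n1 ∈ Sat(AF (~done & ~idle)) = {n1}, so the formula holds at n1.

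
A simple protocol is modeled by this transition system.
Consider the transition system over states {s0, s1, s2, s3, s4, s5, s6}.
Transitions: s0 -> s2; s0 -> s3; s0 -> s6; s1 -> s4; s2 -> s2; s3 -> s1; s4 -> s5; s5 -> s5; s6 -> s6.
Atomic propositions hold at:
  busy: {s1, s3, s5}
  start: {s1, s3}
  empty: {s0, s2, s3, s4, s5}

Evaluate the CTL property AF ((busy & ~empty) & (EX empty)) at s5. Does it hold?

No

Sat(~empty) = {s1, s6}
Sat(busy & ~empty) = {s1}
Sat(EX empty) = {s : some successor in {s0, s2, s3, s4, s5}} = {s0, s1, s2, s4, s5}
Sat((busy & ~empty) & (EX empty)) = {s1}
AF ((busy & ~empty) & (EX empty)): least fixpoint, start Z0 = {s1}, add states with every successor in Z. Z1 = {s1, s3}; fixed.
Sat(AF ((busy & ~empty) & (EX empty))) = {s1, s3}
s5 ∉ Sat(AF ((busy & ~empty) & (EX empty))) = {s1, s3}, so the formula does not hold at s5.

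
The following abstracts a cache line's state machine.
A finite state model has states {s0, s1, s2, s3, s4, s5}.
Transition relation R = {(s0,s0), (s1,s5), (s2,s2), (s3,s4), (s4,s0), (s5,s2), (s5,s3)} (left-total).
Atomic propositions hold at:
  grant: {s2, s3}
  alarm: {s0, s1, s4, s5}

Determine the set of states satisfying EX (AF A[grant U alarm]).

{s0, s1, s3, s4, s5}

A[grant U alarm]: least fixpoint, start Z0 = Sat(alarm) = {s0, s1, s4, s5}, add states in Sat(grant) with every successor in Z. Z1 = {s0, s1, s3, s4, s5}; fixed.
Sat(A[grant U alarm]) = {s0, s1, s3, s4, s5}
AF A[grant U alarm]: least fixpoint, start Z0 = {s0, s1, s3, s4, s5}, add states with every successor in Z. Already a fixed point.
Sat(AF A[grant U alarm]) = {s0, s1, s3, s4, s5}
Sat(EX (AF A[grant U alarm])) = {s : some successor in {s0, s1, s3, s4, s5}} = {s0, s1, s3, s4, s5}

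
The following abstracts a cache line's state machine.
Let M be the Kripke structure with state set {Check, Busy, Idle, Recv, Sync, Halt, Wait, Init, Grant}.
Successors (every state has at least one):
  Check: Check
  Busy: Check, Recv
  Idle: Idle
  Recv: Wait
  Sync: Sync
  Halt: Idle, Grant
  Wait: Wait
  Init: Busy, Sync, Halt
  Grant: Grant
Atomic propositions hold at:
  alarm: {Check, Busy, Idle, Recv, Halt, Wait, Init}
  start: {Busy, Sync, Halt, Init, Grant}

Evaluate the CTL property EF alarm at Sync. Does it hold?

No

EF alarm: least fixpoint, start Z0 = {Check, Busy, Idle, Recv, Halt, Wait, Init}, add states with some successor in Z. Already a fixed point.
Sat(EF alarm) = {Check, Busy, Idle, Recv, Halt, Wait, Init}
Sync ∉ Sat(EF alarm) = {Check, Busy, Idle, Recv, Halt, Wait, Init}, so the formula does not hold at Sync.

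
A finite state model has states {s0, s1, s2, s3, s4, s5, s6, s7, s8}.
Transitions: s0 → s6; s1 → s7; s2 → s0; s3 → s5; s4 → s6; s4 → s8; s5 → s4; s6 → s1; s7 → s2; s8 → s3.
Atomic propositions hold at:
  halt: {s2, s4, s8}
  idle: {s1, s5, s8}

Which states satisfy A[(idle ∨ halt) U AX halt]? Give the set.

{s1, s5, s7}

Sat(idle ∨ halt) = {s1, s2, s4, s5, s8}
Sat(AX halt) = {s : every successor in {s2, s4, s8}} = {s5, s7}
A[(idle ∨ halt) U AX halt]: least fixpoint, start Z0 = Sat(AX halt) = {s5, s7}, add states in Sat(idle ∨ halt) with every successor in Z. Z1 = {s1, s5, s7}; fixed.
Sat(A[(idle ∨ halt) U AX halt]) = {s1, s5, s7}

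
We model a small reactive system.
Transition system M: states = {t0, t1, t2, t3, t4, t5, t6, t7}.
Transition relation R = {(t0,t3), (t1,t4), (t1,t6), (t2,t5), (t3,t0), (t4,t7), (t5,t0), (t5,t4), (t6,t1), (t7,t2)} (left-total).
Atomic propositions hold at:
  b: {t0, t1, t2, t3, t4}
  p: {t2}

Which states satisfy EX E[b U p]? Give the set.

{t7}

E[b U p]: least fixpoint, start Z0 = Sat(p) = {t2}, add states in Sat(b) with some successor in Z. Already a fixed point.
Sat(E[b U p]) = {t2}
Sat(EX E[b U p]) = {s : some successor in {t2}} = {t7}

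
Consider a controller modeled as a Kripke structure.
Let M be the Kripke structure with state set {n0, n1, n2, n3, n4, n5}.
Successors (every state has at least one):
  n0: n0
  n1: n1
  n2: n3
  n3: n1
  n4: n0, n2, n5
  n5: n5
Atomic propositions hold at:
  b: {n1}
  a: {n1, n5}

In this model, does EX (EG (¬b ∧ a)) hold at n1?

Sat(¬b) = {n0, n2, n3, n4, n5}
Sat(¬b ∧ a) = {n5}
EG (¬b ∧ a): greatest fixpoint, start Z0 = {n5}, keep only states in Sat with some successor in Z. Already a fixed point.
Sat(EG (¬b ∧ a)) = {n5}
Sat(EX (EG (¬b ∧ a))) = {s : some successor in {n5}} = {n4, n5}
n1 ∉ Sat(EX (EG (¬b ∧ a))) = {n4, n5}, so the formula does not hold at n1.

No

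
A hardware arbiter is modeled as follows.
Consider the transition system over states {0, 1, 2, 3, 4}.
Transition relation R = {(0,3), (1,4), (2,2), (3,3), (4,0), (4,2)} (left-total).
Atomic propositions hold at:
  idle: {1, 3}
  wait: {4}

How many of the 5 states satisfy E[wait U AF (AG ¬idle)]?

2

Sat(¬idle) = {0, 2, 4}
AG ¬idle: greatest fixpoint, start Z0 = {0, 2, 4}, keep only states in Sat with every successor in Z. Z1 = {2, 4}; Z2 = {2}; fixed.
Sat(AG ¬idle) = {2}
AF (AG ¬idle): least fixpoint, start Z0 = {2}, add states with every successor in Z. Already a fixed point.
Sat(AF (AG ¬idle)) = {2}
E[wait U AF (AG ¬idle)]: least fixpoint, start Z0 = Sat(AF (AG ¬idle)) = {2}, add states in Sat(wait) with some successor in Z. Z1 = {2, 4}; fixed.
Sat(E[wait U AF (AG ¬idle)]) = {2, 4}
|Sat(E[wait U AF (AG ¬idle)])| = |{2, 4}| = 2.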